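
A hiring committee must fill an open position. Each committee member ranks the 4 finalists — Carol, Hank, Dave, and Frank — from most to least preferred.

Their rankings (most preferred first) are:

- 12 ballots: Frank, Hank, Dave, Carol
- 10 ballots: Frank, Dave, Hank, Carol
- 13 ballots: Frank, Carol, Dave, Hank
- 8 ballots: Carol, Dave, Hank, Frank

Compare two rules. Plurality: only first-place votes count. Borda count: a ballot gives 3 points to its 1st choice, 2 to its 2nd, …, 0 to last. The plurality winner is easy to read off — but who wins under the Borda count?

Frank

Plurality first-place counts: Carol 8, Hank 0, Dave 0, Frank 35 → Frank.
Borda totals: Carol 50, Hank 42, Dave 61, Frank 105 → Frank.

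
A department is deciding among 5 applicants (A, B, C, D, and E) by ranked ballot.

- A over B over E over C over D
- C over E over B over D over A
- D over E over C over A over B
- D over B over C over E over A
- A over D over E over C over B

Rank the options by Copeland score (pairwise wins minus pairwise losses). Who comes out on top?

Pairwise results:
  A vs B: A wins 3–2.
  A vs C: C wins 3–2.
  A vs D: D wins 3–2.
  A vs E: E wins 3–2.
  B vs C: C wins 3–2.
  B vs D: D wins 3–2.
  B vs E: E wins 3–2.
  C vs D: D wins 3–2.
  C vs E: E wins 3–2.
  D vs E: D wins 3–2.
Copeland scores (wins − losses):
  A: 1 − 3 = -2
  B: 0 − 4 = -4
  C: 2 − 2 = 0
  D: 4 − 0 = 4
  E: 3 − 1 = 2
D has the best Copeland score.

D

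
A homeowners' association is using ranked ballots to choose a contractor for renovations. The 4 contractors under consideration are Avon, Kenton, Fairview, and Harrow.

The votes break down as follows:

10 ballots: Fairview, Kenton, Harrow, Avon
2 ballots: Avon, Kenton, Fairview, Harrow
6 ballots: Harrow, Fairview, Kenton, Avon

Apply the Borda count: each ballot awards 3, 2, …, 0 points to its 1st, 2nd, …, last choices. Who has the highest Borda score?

Borda scores:
  Avon: 10·0 + 2·3 + 6·0 = 6
  Kenton: 10·2 + 2·2 + 6·1 = 30
  Fairview: 10·3 + 2·1 + 6·2 = 44
  Harrow: 10·1 + 2·0 + 6·3 = 28
Fairview has the highest total.

Fairview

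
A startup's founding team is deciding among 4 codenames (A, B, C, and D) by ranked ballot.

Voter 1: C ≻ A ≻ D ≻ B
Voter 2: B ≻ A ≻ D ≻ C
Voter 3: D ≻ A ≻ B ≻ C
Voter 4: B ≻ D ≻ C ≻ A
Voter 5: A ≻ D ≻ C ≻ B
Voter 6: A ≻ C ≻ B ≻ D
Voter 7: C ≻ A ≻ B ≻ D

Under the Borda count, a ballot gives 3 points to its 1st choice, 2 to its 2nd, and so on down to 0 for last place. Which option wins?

Borda scores:
  A: 2 + 2 + 2 + 0 + 3 + 3 + 2 = 14
  B: 0 + 3 + 1 + 3 + 0 + 1 + 1 = 9
  C: 3 + 0 + 0 + 1 + 1 + 2 + 3 = 10
  D: 1 + 1 + 3 + 2 + 2 + 0 + 0 = 9
A has the highest total.

A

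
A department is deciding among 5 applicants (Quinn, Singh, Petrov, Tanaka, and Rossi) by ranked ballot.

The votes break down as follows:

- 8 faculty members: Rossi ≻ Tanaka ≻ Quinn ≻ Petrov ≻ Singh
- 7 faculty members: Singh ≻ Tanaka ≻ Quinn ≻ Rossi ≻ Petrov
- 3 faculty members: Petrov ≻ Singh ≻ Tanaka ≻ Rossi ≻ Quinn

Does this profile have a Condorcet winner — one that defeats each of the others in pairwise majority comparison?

Head-to-head results (18 voters total):
Quinn vs Singh: Singh wins 10–8.
Quinn vs Petrov: Quinn wins 15–3.
Quinn vs Tanaka: Tanaka wins 18–0.
Quinn vs Rossi: Rossi wins 11–7.
Singh vs Petrov: Petrov wins 11–7.
Singh vs Tanaka: Singh wins 10–8.
Singh vs Rossi: Singh wins 10–8.
Petrov vs Tanaka: Tanaka wins 15–3.
Petrov vs Rossi: Rossi wins 15–3.
Tanaka vs Rossi: Tanaka wins 10–8.
No candidate beats all others: Quinn beats Petrov beats Singh beats Quinn, a majority cycle.

No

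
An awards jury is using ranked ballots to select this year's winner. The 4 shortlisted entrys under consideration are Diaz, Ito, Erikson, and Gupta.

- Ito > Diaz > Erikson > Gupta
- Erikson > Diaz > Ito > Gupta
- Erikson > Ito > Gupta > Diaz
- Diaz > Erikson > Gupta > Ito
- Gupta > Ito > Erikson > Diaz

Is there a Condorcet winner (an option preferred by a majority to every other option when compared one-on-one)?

Head-to-head results (5 voters total):
Diaz vs Ito: Ito wins 3–2.
Diaz vs Erikson: Erikson wins 3–2.
Diaz vs Gupta: Diaz wins 3–2.
Ito vs Erikson: Erikson wins 3–2.
Ito vs Gupta: Ito wins 3–2.
Erikson vs Gupta: Erikson wins 4–1.
Erikson beats each rival — Diaz (3–2), Ito (3–2), Gupta (4–1) — so Erikson is the Condorcet winner.

Yes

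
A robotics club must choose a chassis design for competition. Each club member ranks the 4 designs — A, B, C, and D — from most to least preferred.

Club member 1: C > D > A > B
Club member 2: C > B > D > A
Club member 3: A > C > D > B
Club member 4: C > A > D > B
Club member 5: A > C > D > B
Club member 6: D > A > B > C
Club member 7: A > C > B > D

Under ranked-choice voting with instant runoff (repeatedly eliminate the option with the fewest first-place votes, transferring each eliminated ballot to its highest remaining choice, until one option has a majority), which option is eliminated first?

B

Round 1: A 3, C 3, D 1, B 0. B has the fewest and is eliminated.
Round 2: A 3, C 3, D 1. D has the fewest and is eliminated.
Round 3: A 4, C 3. A has a majority.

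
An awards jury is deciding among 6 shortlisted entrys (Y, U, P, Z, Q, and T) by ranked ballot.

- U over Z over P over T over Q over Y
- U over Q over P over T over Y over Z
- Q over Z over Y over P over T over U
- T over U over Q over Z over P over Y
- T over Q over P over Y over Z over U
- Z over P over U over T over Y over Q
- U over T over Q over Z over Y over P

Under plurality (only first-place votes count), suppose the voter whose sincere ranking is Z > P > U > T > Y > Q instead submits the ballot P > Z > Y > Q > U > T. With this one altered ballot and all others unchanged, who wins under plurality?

First-place totals with the altered ballot: Y 0, U 3, P 1, Z 0, Q 1, T 2.
The winner is unchanged: still U.

U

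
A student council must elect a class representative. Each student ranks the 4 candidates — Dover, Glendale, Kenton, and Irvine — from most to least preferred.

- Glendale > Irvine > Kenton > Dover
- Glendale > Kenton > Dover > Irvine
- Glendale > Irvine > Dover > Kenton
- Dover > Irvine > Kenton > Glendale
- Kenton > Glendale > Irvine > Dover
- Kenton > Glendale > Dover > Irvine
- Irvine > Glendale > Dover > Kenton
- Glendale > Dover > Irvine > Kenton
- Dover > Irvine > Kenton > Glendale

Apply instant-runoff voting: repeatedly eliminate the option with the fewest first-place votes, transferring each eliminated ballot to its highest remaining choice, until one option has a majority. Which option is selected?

Round 1: Glendale 4, Dover 2, Kenton 2, Irvine 1. Irvine has the fewest and is eliminated.
Round 2: Glendale 5, Dover 2, Kenton 2. Glendale has a majority.

Glendale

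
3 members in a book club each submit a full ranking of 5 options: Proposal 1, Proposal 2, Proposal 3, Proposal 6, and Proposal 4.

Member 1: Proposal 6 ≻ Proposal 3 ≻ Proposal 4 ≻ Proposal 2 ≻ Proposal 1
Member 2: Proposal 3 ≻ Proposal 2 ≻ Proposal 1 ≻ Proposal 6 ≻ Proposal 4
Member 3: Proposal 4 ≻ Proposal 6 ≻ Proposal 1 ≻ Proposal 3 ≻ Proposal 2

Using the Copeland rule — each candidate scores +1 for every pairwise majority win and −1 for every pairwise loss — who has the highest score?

Proposal 6

Pairwise results:
  Proposal 1 vs Proposal 2: Proposal 2 wins 2–1.
  Proposal 1 vs Proposal 3: Proposal 3 wins 2–1.
  Proposal 1 vs Proposal 6: Proposal 6 wins 2–1.
  Proposal 1 vs Proposal 4: Proposal 4 wins 2–1.
  Proposal 2 vs Proposal 3: Proposal 3 wins 3–0.
  Proposal 2 vs Proposal 6: Proposal 6 wins 2–1.
  Proposal 2 vs Proposal 4: Proposal 4 wins 2–1.
  Proposal 3 vs Proposal 6: Proposal 6 wins 2–1.
  Proposal 3 vs Proposal 4: Proposal 3 wins 2–1.
  Proposal 6 vs Proposal 4: Proposal 6 wins 2–1.
Copeland scores (wins − losses):
  Proposal 1: 0 − 4 = -4
  Proposal 2: 1 − 3 = -2
  Proposal 3: 3 − 1 = 2
  Proposal 6: 4 − 0 = 4
  Proposal 4: 2 − 2 = 0
Proposal 6 has the best Copeland score.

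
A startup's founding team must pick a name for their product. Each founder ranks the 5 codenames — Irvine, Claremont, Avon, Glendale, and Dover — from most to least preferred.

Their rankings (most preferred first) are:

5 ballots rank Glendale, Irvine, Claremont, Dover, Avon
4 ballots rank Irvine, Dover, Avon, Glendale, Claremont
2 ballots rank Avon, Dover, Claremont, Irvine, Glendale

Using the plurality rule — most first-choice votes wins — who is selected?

First-place vote totals:
  Irvine: 4
  Claremont: 0
  Avon: 2
  Glendale: 5
  Dover: 0
Glendale has the most first-place votes.

Glendale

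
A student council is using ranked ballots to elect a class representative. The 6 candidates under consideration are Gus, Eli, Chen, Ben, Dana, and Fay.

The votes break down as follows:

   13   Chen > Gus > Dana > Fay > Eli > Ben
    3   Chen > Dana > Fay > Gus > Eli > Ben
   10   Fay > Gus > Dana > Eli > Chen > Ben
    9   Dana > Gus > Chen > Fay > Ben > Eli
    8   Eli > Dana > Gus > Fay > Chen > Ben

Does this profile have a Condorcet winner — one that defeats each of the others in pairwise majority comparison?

Yes

Head-to-head results (43 voters total):
Gus vs Eli: Gus wins 35–8.
Gus vs Chen: Gus wins 27–16.
Gus vs Ben: Gus wins 43–0.
Gus vs Dana: Gus wins 23–20.
Gus vs Fay: Gus wins 30–13.
Eli vs Chen: Chen wins 25–18.
Eli vs Ben: Eli wins 34–9.
Eli vs Dana: Dana wins 35–8.
Eli vs Fay: Fay wins 35–8.
Chen vs Ben: Chen wins 43–0.
Chen vs Dana: Dana wins 27–16.
Chen vs Fay: Chen wins 25–18.
Ben vs Dana: Dana wins 43–0.
Ben vs Fay: Fay wins 43–0.
Dana vs Fay: Dana wins 33–10.
Gus beats each rival — Eli (35–8), Chen (27–16), Ben (43–0), Dana (23–20), Fay (30–13) — so Gus is the Condorcet winner.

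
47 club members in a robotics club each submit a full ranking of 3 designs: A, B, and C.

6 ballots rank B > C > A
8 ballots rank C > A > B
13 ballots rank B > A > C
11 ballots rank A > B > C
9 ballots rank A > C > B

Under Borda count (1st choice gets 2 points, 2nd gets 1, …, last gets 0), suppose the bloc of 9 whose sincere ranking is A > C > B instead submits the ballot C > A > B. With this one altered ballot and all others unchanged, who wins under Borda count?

A

Borda totals with the altered ballot: A 52, B 49, C 40.
The winner is unchanged: still A.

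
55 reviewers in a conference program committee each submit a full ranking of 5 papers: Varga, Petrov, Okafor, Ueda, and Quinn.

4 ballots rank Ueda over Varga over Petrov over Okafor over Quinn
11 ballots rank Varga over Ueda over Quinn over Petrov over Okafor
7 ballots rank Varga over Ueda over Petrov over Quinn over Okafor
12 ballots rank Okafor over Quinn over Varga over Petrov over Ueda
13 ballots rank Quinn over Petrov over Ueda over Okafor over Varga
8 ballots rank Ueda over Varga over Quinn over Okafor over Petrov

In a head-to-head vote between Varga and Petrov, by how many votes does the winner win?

29

Ballots ranking Varga above Petrov: 4+11+7+12+8 = 42.
Ballots ranking Petrov above Varga: 13.
Varga wins 42–13, a margin of 29.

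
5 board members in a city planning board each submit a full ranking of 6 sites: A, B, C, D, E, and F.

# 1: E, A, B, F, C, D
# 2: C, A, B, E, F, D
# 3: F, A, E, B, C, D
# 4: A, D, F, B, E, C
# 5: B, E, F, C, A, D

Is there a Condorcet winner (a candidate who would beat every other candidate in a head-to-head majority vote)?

Yes

Head-to-head results (5 voters total):
A vs B: A wins 4–1.
A vs C: A wins 3–2.
A vs D: A wins 5–0.
A vs E: A wins 3–2.
A vs F: A wins 3–2.
B vs C: B wins 4–1.
B vs D: B wins 4–1.
B vs E: B wins 3–2.
B vs F: B wins 3–2.
C vs D: C wins 4–1.
C vs E: E wins 4–1.
C vs F: F wins 4–1.
D vs E: E wins 4–1.
D vs F: F wins 4–1.
E vs F: E wins 3–2.
A beats each rival — B (4–1), C (3–2), D (5–0), E (3–2), F (3–2) — so A is the Condorcet winner.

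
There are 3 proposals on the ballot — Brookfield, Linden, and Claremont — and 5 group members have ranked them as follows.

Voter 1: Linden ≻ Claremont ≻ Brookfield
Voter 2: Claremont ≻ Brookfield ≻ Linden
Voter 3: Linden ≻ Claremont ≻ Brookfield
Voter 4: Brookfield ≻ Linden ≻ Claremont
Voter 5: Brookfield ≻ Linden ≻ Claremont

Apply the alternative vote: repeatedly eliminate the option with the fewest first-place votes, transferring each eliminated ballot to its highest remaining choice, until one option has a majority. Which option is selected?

Round 1: Brookfield 2, Linden 2, Claremont 1. Claremont has the fewest and is eliminated.
Round 2: Brookfield 3, Linden 2. Brookfield has a majority.

Brookfield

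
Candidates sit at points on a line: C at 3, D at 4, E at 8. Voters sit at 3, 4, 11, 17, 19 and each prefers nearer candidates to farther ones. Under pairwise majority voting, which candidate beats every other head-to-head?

With single-peaked preferences on a line, the Condorcet winner is the candidate closest to the median voter.
The median voter (position 11) is closest to E at 8.
Check: E vs C — voters closer to E: 3 of 5.

E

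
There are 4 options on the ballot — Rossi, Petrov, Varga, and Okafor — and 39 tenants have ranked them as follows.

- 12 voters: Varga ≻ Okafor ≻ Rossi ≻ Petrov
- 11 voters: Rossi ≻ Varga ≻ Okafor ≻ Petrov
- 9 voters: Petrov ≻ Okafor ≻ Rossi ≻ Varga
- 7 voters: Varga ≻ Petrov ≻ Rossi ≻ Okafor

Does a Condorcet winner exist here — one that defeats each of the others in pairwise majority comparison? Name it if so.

None — there is no Condorcet winner

Head-to-head results (39 voters total):
Rossi vs Petrov: Rossi wins 23–16.
Rossi vs Varga: Rossi wins 20–19.
Rossi vs Okafor: Okafor wins 21–18.
Petrov vs Varga: Varga wins 30–9.
Petrov vs Okafor: Okafor wins 23–16.
Varga vs Okafor: Varga wins 30–9.
No candidate beats all others: Rossi beats Varga beats Okafor beats Rossi, a majority cycle.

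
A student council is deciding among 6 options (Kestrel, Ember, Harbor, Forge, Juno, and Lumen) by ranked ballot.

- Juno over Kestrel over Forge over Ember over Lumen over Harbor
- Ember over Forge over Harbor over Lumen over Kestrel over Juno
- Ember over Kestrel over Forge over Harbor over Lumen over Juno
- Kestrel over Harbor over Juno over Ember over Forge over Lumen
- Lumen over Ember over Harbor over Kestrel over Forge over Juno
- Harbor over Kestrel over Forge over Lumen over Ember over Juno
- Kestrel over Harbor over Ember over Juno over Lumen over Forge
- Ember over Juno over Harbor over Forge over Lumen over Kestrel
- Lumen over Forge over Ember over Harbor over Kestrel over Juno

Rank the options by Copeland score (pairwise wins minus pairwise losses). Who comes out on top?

Ember

Pairwise results:
  Kestrel vs Ember: Ember wins 5–4.
  Kestrel vs Harbor: Harbor wins 5–4.
  Kestrel vs Forge: Kestrel wins 6–3.
  Kestrel vs Juno: Kestrel wins 7–2.
  Kestrel vs Lumen: Kestrel wins 5–4.
  Ember vs Harbor: Ember wins 6–3.
  Ember vs Forge: Ember wins 6–3.
  Ember vs Juno: Ember wins 7–2.
  Ember vs Lumen: Ember wins 6–3.
  Harbor vs Forge: Harbor wins 5–4.
  Harbor vs Juno: Harbor wins 7–2.
  Harbor vs Lumen: Harbor wins 6–3.
  Forge vs Juno: Forge wins 5–4.
  Forge vs Lumen: Forge wins 6–3.
  Juno vs Lumen: Lumen wins 5–4.
Copeland scores (wins − losses):
  Kestrel: 3 − 2 = 1
  Ember: 5 − 0 = 5
  Harbor: 4 − 1 = 3
  Forge: 2 − 3 = -1
  Juno: 0 − 5 = -5
  Lumen: 1 − 4 = -3
Ember has the best Copeland score.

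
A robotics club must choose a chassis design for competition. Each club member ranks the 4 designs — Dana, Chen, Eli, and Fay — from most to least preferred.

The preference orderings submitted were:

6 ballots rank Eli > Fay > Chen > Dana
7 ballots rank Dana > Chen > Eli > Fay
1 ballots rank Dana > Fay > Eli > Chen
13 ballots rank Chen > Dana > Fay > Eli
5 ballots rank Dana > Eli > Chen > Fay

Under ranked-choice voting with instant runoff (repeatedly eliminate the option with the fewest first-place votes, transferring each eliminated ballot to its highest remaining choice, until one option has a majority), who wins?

Round 1: Dana 13, Chen 13, Eli 6, Fay 0. Fay has the fewest and is eliminated.
Round 2: Dana 13, Chen 13, Eli 6. Eli has the fewest and is eliminated.
Round 3: Chen 19, Dana 13. Chen has a majority.

Chen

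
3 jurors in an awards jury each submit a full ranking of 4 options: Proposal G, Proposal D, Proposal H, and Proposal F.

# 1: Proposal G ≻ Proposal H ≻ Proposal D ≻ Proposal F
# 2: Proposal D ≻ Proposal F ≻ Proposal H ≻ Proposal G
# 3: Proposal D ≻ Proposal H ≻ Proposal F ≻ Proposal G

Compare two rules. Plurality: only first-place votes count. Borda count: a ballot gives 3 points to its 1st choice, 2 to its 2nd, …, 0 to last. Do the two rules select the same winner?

Yes

Plurality first-place counts: Proposal G 1, Proposal D 2, Proposal H 0, Proposal F 0 → Proposal D.
Borda totals: Proposal G 3, Proposal D 7, Proposal H 5, Proposal F 3 → Proposal D.
The two rules agree on Proposal D.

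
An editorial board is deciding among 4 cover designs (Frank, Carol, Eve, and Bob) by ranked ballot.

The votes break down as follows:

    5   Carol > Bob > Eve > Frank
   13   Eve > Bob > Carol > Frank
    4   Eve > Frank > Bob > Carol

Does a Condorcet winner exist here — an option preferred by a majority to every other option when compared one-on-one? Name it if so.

Eve

Head-to-head results (22 voters total):
Frank vs Carol: Carol wins 18–4.
Frank vs Eve: Eve wins 22–0.
Frank vs Bob: Bob wins 18–4.
Carol vs Eve: Eve wins 17–5.
Carol vs Bob: Bob wins 17–5.
Eve vs Bob: Eve wins 17–5.
Eve beats each rival — Frank (22–0), Carol (17–5), Bob (17–5) — so Eve is the Condorcet winner.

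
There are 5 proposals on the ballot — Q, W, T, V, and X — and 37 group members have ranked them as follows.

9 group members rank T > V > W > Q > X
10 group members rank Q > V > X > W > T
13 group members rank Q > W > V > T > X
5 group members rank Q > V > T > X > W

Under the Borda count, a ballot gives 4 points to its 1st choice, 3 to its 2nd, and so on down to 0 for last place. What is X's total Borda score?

Borda scores:
  Q: 9·1 + 10·4 + 13·4 + 5·4 = 121
  W: 9·2 + 10·1 + 13·3 + 5·0 = 67
  T: 9·4 + 10·0 + 13·1 + 5·2 = 59
  V: 9·3 + 10·3 + 13·2 + 5·3 = 98
  X: 9·0 + 10·2 + 13·0 + 5·1 = 25

25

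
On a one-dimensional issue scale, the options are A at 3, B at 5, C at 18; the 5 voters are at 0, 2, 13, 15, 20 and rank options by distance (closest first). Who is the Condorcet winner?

C

With single-peaked preferences on a line, the Condorcet winner is the candidate closest to the median voter.
The median voter (position 13) is closest to C at 18.
Check: C vs B — voters closer to C: 3 of 5.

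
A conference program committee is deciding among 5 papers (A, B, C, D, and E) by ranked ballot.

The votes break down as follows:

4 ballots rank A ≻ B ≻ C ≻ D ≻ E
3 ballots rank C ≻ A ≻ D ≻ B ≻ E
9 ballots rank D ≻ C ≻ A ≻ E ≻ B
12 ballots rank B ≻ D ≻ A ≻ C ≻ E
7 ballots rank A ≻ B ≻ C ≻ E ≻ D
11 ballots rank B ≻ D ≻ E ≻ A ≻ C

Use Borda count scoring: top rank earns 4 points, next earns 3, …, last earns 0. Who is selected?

Borda scores:
  A: 4·4 + 3·3 + 9·2 + 12·2 + 7·4 + 11·1 = 106
  B: 4·3 + 3·1 + 9·0 + 12·4 + 7·3 + 11·4 = 128
  C: 4·2 + 3·4 + 9·3 + 12·1 + 7·2 + 11·0 = 73
  D: 4·1 + 3·2 + 9·4 + 12·3 + 7·0 + 11·3 = 115
  E: 4·0 + 3·0 + 9·1 + 12·0 + 7·1 + 11·2 = 38
B has the highest total.

B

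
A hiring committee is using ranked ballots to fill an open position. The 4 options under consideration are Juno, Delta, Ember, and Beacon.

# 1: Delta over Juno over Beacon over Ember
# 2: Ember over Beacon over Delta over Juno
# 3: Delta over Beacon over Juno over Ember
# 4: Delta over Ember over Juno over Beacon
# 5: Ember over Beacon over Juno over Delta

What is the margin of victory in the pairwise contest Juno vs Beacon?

Ballots ranking Juno above Beacon: 2.
Ballots ranking Beacon above Juno: 3.
Beacon wins 3–2, a margin of 1.

1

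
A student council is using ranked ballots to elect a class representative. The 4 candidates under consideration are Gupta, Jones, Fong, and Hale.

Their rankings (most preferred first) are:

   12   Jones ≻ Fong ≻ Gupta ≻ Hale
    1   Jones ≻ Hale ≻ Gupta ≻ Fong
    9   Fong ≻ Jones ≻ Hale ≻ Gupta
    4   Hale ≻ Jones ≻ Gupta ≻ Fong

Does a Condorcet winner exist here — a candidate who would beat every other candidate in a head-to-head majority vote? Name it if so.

Head-to-head results (26 voters total):
Gupta vs Jones: Jones wins 26–0.
Gupta vs Fong: Fong wins 21–5.
Gupta vs Hale: Hale wins 14–12.
Jones vs Fong: Jones wins 17–9.
Jones vs Hale: Jones wins 22–4.
Fong vs Hale: Fong wins 21–5.
Jones beats each rival — Gupta (26–0), Fong (17–9), Hale (22–4) — so Jones is the Condorcet winner.

Jones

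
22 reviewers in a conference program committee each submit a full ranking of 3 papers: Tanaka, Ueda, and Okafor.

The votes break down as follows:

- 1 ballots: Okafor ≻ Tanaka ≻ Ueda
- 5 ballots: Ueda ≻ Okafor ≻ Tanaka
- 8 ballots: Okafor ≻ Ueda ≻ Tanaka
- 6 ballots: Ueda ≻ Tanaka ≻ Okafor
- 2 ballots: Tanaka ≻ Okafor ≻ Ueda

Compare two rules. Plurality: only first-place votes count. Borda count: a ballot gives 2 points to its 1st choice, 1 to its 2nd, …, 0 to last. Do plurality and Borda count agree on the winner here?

Plurality first-place counts: Tanaka 2, Ueda 11, Okafor 9 → Ueda.
Borda totals: Tanaka 11, Ueda 30, Okafor 25 → Ueda.
The two rules agree on Ueda.

Yes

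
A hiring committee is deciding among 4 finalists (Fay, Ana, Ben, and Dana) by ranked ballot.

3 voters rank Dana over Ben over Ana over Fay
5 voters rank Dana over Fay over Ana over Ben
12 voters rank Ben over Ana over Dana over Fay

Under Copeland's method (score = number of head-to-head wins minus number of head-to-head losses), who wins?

Ben

Pairwise results:
  Fay vs Ana: Ana wins 15–5.
  Fay vs Ben: Ben wins 15–5.
  Fay vs Dana: Dana wins 20–0.
  Ana vs Ben: Ben wins 15–5.
  Ana vs Dana: Ana wins 12–8.
  Ben vs Dana: Ben wins 12–8.
Copeland scores (wins − losses):
  Fay: 0 − 3 = -3
  Ana: 2 − 1 = 1
  Ben: 3 − 0 = 3
  Dana: 1 − 2 = -1
Ben has the best Copeland score.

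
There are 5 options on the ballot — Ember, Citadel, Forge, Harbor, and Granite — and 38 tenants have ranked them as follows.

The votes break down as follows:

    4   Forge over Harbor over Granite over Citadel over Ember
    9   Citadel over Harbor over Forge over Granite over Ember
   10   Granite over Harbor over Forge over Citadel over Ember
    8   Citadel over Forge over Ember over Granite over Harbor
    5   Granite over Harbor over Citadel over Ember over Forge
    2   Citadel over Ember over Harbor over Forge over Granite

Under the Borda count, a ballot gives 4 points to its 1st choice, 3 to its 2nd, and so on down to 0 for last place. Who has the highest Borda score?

Citadel

Borda scores:
  Ember: 4·0 + 9·0 + 10·0 + 8·2 + 5·1 + 2·3 = 27
  Citadel: 4·1 + 9·4 + 10·1 + 8·4 + 5·2 + 2·4 = 100
  Forge: 4·4 + 9·2 + 10·2 + 8·3 + 5·0 + 2·1 = 80
  Harbor: 4·3 + 9·3 + 10·3 + 8·0 + 5·3 + 2·2 = 88
  Granite: 4·2 + 9·1 + 10·4 + 8·1 + 5·4 + 2·0 = 85
Citadel has the highest total.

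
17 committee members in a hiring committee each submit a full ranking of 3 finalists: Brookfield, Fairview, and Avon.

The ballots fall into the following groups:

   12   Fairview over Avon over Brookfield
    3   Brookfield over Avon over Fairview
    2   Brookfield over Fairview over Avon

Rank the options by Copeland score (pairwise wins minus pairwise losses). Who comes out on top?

Pairwise results:
  Brookfield vs Fairview: Fairview wins 12–5.
  Brookfield vs Avon: Avon wins 12–5.
  Fairview vs Avon: Fairview wins 14–3.
Copeland scores (wins − losses):
  Brookfield: 0 − 2 = -2
  Fairview: 2 − 0 = 2
  Avon: 1 − 1 = 0
Fairview has the best Copeland score.

Fairview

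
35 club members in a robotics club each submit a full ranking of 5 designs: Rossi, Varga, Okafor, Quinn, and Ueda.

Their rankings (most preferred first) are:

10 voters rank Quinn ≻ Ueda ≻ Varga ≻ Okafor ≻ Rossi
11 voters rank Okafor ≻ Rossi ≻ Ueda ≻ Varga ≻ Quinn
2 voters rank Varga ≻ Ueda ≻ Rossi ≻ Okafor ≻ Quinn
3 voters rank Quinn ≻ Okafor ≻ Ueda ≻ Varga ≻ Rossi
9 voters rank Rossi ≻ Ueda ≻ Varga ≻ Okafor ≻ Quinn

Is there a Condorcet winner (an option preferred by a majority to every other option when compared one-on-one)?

Head-to-head results (35 voters total):
Rossi vs Varga: Rossi wins 20–15.
Rossi vs Okafor: Okafor wins 24–11.
Rossi vs Quinn: Rossi wins 22–13.
Rossi vs Ueda: Rossi wins 20–15.
Varga vs Okafor: Varga wins 21–14.
Varga vs Quinn: Varga wins 22–13.
Varga vs Ueda: Ueda wins 33–2.
Okafor vs Quinn: Okafor wins 22–13.
Okafor vs Ueda: Ueda wins 21–14.
Quinn vs Ueda: Ueda wins 22–13.
No candidate beats all others: Rossi beats Varga beats Okafor beats Rossi, a majority cycle.

No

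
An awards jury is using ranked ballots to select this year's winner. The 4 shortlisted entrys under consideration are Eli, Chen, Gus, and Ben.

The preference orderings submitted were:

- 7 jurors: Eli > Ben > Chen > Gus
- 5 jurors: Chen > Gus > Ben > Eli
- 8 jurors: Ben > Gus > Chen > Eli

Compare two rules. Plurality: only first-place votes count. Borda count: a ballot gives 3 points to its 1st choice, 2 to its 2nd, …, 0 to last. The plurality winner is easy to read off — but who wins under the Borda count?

Ben

Plurality first-place counts: Eli 7, Chen 5, Gus 0, Ben 8 → Ben.
Borda totals: Eli 21, Chen 30, Gus 26, Ben 43 → Ben.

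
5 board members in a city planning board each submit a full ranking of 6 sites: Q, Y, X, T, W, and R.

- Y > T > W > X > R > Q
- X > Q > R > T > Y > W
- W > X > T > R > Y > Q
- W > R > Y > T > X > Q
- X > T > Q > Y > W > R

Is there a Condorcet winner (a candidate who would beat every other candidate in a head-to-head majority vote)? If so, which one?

No Condorcet winner

Head-to-head results (5 voters total):
Q vs Y: Y wins 3–2.
Q vs X: X wins 5–0.
Q vs T: T wins 4–1.
Q vs W: W wins 3–2.
Q vs R: R wins 3–2.
Y vs X: X wins 3–2.
Y vs T: T wins 3–2.
Y vs W: Y wins 3–2.
Y vs R: R wins 3–2.
X vs T: X wins 3–2.
X vs W: W wins 3–2.
X vs R: X wins 4–1.
T vs W: T wins 3–2.
T vs R: T wins 3–2.
W vs R: W wins 4–1.
No candidate beats all others: Y beats W beats X beats Y, a majority cycle.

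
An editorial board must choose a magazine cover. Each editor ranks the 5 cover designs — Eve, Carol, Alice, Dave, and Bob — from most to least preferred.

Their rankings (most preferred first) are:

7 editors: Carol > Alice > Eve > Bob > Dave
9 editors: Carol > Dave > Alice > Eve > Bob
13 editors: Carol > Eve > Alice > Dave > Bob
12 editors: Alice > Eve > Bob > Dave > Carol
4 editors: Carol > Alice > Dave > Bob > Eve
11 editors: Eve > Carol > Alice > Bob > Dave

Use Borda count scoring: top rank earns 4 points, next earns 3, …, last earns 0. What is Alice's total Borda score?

Borda scores:
  Eve: 7·2 + 9·1 + 13·3 + 12·3 + 4·0 + 11·4 = 142
  Carol: 7·4 + 9·4 + 13·4 + 12·0 + 4·4 + 11·3 = 165
  Alice: 7·3 + 9·2 + 13·2 + 12·4 + 4·3 + 11·2 = 147
  Dave: 7·0 + 9·3 + 13·1 + 12·1 + 4·2 + 11·0 = 60
  Bob: 7·1 + 9·0 + 13·0 + 12·2 + 4·1 + 11·1 = 46

147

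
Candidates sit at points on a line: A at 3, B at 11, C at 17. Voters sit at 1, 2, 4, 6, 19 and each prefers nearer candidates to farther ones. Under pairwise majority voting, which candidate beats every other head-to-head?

With single-peaked preferences on a line, the Condorcet winner is the candidate closest to the median voter.
The median voter (position 4) is closest to A at 3.
Check: A vs C — voters closer to A: 4 of 5.

A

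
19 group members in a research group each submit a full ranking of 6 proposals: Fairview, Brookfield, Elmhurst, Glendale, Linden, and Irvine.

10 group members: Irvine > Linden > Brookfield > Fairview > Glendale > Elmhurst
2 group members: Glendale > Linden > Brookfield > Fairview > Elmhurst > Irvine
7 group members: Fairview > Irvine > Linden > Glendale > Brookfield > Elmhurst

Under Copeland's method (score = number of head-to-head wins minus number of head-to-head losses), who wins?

Pairwise results:
  Fairview vs Brookfield: Brookfield wins 12–7.
  Fairview vs Elmhurst: Fairview wins 19–0.
  Fairview vs Glendale: Fairview wins 17–2.
  Fairview vs Linden: Linden wins 12–7.
  Fairview vs Irvine: Irvine wins 10–9.
  Brookfield vs Elmhurst: Brookfield wins 19–0.
  Brookfield vs Glendale: Brookfield wins 10–9.
  Brookfield vs Linden: Linden wins 19–0.
  Brookfield vs Irvine: Irvine wins 17–2.
  Elmhurst vs Glendale: Glendale wins 19–0.
  Elmhurst vs Linden: Linden wins 19–0.
  Elmhurst vs Irvine: Irvine wins 17–2.
  Glendale vs Linden: Linden wins 17–2.
  Glendale vs Irvine: Irvine wins 17–2.
  Linden vs Irvine: Irvine wins 17–2.
Copeland scores (wins − losses):
  Fairview: 2 − 3 = -1
  Brookfield: 3 − 2 = 1
  Elmhurst: 0 − 5 = -5
  Glendale: 1 − 4 = -3
  Linden: 4 − 1 = 3
  Irvine: 5 − 0 = 5
Irvine has the best Copeland score.

Irvine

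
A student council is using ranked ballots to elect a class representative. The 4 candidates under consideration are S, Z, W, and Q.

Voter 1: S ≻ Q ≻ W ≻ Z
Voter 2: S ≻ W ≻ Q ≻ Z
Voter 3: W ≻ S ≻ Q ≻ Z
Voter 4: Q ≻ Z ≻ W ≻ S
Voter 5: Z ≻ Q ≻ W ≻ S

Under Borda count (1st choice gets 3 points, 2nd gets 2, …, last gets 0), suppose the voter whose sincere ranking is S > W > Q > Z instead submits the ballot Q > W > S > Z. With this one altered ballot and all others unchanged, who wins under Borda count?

Q

Borda totals with the altered ballot: S 6, Z 5, W 8, Q 11.
The winner is unchanged: still Q.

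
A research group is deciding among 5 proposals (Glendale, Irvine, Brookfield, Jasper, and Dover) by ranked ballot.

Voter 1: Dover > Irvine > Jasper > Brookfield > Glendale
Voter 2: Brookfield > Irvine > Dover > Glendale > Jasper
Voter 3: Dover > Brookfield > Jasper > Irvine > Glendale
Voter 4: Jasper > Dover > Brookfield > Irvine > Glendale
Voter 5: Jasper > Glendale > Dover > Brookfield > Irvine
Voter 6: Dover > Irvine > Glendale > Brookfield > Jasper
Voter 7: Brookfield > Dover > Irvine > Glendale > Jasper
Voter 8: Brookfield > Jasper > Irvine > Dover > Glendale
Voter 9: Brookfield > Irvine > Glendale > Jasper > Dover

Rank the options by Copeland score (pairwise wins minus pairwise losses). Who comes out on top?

Dover

Pairwise results:
  Glendale vs Irvine: Irvine wins 8–1.
  Glendale vs Brookfield: Brookfield wins 7–2.
  Glendale vs Jasper: Jasper wins 5–4.
  Glendale vs Dover: Dover wins 7–2.
  Irvine vs Brookfield: Brookfield wins 7–2.
  Irvine vs Jasper: Irvine wins 5–4.
  Irvine vs Dover: Dover wins 6–3.
  Brookfield vs Jasper: Brookfield wins 6–3.
  Brookfield vs Dover: Dover wins 5–4.
  Jasper vs Dover: Dover wins 5–4.
Copeland scores (wins − losses):
  Glendale: 0 − 4 = -4
  Irvine: 2 − 2 = 0
  Brookfield: 3 − 1 = 2
  Jasper: 1 − 3 = -2
  Dover: 4 − 0 = 4
Dover has the best Copeland score.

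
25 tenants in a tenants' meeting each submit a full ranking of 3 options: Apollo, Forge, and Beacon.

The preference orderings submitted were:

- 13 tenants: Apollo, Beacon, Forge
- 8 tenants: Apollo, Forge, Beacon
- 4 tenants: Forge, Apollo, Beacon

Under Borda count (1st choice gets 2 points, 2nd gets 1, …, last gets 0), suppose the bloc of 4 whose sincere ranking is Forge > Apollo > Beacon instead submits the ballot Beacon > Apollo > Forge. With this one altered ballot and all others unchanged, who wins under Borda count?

Apollo

Borda totals with the altered ballot: Apollo 46, Forge 8, Beacon 21.
The winner is unchanged: still Apollo.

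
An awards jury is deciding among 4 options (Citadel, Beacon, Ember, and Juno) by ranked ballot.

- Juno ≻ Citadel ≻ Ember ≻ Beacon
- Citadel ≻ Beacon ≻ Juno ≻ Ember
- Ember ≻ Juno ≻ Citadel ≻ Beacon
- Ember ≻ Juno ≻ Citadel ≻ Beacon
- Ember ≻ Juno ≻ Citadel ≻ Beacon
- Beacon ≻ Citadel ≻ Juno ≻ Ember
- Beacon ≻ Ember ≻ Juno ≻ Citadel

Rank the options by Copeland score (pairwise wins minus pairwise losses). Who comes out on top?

Pairwise results:
  Citadel vs Beacon: Citadel wins 5–2.
  Citadel vs Ember: Ember wins 4–3.
  Citadel vs Juno: Juno wins 5–2.
  Beacon vs Ember: Ember wins 4–3.
  Beacon vs Juno: Juno wins 4–3.
  Ember vs Juno: Ember wins 4–3.
Copeland scores (wins − losses):
  Citadel: 1 − 2 = -1
  Beacon: 0 − 3 = -3
  Ember: 3 − 0 = 3
  Juno: 2 − 1 = 1
Ember has the best Copeland score.

Ember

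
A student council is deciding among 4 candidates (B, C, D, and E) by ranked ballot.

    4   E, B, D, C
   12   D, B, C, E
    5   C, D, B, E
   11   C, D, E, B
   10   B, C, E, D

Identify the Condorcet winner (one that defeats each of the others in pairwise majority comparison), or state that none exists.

Head-to-head results (42 voters total):
B vs C: B wins 26–16.
B vs D: D wins 28–14.
B vs E: B wins 27–15.
C vs D: C wins 26–16.
C vs E: C wins 38–4.
D vs E: D wins 28–14.
No candidate beats all others: B beats C beats D beats B, a majority cycle.

No Condorcet winner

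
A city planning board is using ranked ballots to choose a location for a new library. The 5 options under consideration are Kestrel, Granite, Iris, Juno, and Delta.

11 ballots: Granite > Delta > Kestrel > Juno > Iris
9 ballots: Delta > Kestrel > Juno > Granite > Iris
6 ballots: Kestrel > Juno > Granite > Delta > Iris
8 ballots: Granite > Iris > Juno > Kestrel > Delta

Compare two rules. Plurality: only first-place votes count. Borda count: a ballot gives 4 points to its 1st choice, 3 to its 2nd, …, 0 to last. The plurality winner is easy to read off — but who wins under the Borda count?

Plurality first-place counts: Kestrel 6, Granite 19, Iris 0, Juno 0, Delta 9 → Granite.
Borda totals: Kestrel 81, Granite 97, Iris 24, Juno 63, Delta 75 → Granite.

Granite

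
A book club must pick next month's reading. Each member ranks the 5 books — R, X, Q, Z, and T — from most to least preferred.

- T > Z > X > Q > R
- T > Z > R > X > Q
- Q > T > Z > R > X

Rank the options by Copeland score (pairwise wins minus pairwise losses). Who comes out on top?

T

Pairwise results:
  R vs X: R wins 2–1.
  R vs Q: Q wins 2–1.
  R vs Z: Z wins 3–0.
  R vs T: T wins 3–0.
  X vs Q: X wins 2–1.
  X vs Z: Z wins 3–0.
  X vs T: T wins 3–0.
  Q vs Z: Z wins 2–1.
  Q vs T: T wins 2–1.
  Z vs T: T wins 3–0.
Copeland scores (wins − losses):
  R: 1 − 3 = -2
  X: 1 − 3 = -2
  Q: 1 − 3 = -2
  Z: 3 − 1 = 2
  T: 4 − 0 = 4
T has the best Copeland score.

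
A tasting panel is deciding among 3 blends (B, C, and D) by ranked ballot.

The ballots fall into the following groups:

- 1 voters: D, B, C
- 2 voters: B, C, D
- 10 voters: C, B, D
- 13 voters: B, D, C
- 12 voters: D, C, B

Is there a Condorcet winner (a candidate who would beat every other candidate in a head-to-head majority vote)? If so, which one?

There is no Condorcet winner

Head-to-head results (38 voters total):
B vs C: C wins 22–16.
B vs D: B wins 25–13.
C vs D: D wins 26–12.
No candidate beats all others: B beats D beats C beats B, a majority cycle.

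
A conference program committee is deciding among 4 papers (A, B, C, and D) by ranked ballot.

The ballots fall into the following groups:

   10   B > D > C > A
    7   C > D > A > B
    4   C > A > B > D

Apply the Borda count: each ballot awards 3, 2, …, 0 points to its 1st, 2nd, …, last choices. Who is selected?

Borda scores:
  A: 10·0 + 7·1 + 4·2 = 15
  B: 10·3 + 7·0 + 4·1 = 34
  C: 10·1 + 7·3 + 4·3 = 43
  D: 10·2 + 7·2 + 4·0 = 34
C has the highest total.

C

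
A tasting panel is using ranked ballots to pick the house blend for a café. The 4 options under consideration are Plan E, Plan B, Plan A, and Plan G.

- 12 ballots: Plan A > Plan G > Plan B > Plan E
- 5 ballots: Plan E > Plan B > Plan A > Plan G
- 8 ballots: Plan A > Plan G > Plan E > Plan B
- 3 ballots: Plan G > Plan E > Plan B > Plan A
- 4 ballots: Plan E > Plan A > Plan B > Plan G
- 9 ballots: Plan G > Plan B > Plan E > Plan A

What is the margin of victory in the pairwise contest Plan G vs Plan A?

17

Ballots ranking Plan G above Plan A: 3+9 = 12.
Ballots ranking Plan A above Plan G: 12+5+8+4 = 29.
Plan A wins 29–12, a margin of 17.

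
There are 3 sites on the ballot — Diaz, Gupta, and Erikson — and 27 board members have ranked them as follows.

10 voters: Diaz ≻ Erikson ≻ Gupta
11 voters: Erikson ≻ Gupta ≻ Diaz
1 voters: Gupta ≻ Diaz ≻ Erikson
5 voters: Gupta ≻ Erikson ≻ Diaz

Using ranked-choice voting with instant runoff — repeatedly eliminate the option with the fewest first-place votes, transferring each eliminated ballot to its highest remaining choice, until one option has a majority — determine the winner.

Round 1: Erikson 11, Diaz 10, Gupta 6. Gupta has the fewest and is eliminated.
Round 2: Erikson 16, Diaz 11. Erikson has a majority.

Erikson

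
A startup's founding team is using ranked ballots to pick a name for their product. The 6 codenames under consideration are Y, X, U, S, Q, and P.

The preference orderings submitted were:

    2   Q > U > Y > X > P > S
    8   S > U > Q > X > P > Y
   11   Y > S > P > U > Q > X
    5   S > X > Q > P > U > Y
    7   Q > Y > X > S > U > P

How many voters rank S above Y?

13

Ballots ranking S above Y: 8+5 = 13.
Ballots ranking Y above S: 2+11+7 = 20.
So 13 of 33 voters prefer S to Y.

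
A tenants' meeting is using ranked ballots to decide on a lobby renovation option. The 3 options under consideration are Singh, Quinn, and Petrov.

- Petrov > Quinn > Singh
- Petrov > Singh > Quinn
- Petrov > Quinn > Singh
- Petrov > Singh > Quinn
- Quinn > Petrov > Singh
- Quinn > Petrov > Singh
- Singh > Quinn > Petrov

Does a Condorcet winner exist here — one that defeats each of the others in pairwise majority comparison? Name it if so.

Head-to-head results (7 voters total):
Singh vs Quinn: Quinn wins 4–3.
Singh vs Petrov: Petrov wins 6–1.
Quinn vs Petrov: Petrov wins 4–3.
Petrov beats each rival — Singh (6–1), Quinn (4–3) — so Petrov is the Condorcet winner.

Petrov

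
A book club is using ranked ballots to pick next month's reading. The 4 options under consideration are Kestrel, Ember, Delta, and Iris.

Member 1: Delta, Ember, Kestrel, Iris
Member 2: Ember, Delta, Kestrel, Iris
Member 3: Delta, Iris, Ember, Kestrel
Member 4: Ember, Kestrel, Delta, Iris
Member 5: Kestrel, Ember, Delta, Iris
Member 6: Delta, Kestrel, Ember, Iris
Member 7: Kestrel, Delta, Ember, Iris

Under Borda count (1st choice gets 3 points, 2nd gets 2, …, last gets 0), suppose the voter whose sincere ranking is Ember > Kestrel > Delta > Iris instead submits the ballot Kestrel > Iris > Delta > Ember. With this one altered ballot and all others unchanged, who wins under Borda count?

Delta

Borda totals with the altered ballot: Kestrel 13, Ember 10, Delta 15, Iris 4.
The winner is unchanged: still Delta.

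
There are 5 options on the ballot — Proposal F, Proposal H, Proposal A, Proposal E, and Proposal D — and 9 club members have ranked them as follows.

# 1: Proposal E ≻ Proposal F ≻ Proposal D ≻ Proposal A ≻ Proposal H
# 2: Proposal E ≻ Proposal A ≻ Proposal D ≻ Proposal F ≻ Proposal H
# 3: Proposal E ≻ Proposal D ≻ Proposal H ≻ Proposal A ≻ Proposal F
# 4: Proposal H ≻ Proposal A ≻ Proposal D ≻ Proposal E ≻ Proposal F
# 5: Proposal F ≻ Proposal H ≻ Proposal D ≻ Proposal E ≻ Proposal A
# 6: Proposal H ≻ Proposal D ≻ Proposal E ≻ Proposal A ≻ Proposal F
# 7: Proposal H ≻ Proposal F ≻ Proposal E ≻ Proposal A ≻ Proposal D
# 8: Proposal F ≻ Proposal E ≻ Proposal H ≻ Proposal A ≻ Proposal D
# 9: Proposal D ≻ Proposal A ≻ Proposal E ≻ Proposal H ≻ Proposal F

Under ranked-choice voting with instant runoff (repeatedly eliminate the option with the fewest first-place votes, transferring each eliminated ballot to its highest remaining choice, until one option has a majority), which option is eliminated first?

Round 1: Proposal H 3, Proposal E 3, Proposal F 2, Proposal D 1, Proposal A 0. Proposal A has the fewest and is eliminated.
Round 2: Proposal H 3, Proposal E 3, Proposal F 2, Proposal D 1. Proposal D has the fewest and is eliminated.
Round 3: Proposal E 4, Proposal H 3, Proposal F 2. Proposal F has the fewest and is eliminated.
Round 4: Proposal E 5, Proposal H 4. Proposal E has a majority.

Proposal A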